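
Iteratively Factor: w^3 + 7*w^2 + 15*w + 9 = (w + 1)*(w^2 + 6*w + 9) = (w + 1)*(w + 3)*(w + 3)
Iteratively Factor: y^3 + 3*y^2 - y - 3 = (y + 3)*(y^2 - 1) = (y + 1)*(y + 3)*(y - 1)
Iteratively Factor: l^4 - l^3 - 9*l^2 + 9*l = (l)*(l^3 - l^2 - 9*l + 9) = l*(l - 3)*(l^2 + 2*l - 3) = l*(l - 3)*(l + 3)*(l - 1)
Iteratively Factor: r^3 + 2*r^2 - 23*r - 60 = (r + 4)*(r^2 - 2*r - 15) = (r - 5)*(r + 4)*(r + 3)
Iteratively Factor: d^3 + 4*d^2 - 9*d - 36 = (d + 3)*(d^2 + d - 12) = (d - 3)*(d + 3)*(d + 4)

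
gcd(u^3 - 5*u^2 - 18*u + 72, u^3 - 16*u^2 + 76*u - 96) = u - 6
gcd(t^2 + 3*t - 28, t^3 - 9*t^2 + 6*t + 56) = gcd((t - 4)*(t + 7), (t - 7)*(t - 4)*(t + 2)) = t - 4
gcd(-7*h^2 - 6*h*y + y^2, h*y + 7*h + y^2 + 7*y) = h + y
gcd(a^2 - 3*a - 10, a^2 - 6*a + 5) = a - 5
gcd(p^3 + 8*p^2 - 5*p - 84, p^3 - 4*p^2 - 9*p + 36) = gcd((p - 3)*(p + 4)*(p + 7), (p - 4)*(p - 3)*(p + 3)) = p - 3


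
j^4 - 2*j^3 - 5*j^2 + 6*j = j*(j - 3)*(j - 1)*(j + 2)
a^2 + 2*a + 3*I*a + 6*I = (a + 2)*(a + 3*I)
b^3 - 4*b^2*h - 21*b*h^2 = b*(b - 7*h)*(b + 3*h)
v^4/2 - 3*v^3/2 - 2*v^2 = v^2*(v/2 + 1/2)*(v - 4)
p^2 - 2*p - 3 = (p - 3)*(p + 1)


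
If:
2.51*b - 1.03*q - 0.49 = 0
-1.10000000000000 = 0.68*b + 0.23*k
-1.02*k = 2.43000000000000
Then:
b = -0.81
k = -2.38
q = -2.45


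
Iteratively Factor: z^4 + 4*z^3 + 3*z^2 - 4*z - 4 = (z + 2)*(z^3 + 2*z^2 - z - 2) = (z + 1)*(z + 2)*(z^2 + z - 2) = (z + 1)*(z + 2)^2*(z - 1)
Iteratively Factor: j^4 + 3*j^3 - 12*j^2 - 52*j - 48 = (j + 2)*(j^3 + j^2 - 14*j - 24) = (j + 2)*(j + 3)*(j^2 - 2*j - 8) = (j - 4)*(j + 2)*(j + 3)*(j + 2)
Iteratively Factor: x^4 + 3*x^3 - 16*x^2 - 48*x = (x + 4)*(x^3 - x^2 - 12*x) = (x + 3)*(x + 4)*(x^2 - 4*x) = (x - 4)*(x + 3)*(x + 4)*(x)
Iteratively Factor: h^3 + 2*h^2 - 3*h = (h - 1)*(h^2 + 3*h) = h*(h - 1)*(h + 3)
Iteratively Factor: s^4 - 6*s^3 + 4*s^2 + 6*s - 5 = (s - 1)*(s^3 - 5*s^2 - s + 5) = (s - 5)*(s - 1)*(s^2 - 1) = (s - 5)*(s - 1)*(s + 1)*(s - 1)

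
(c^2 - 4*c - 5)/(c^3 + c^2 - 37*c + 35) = (c + 1)/(c^2 + 6*c - 7)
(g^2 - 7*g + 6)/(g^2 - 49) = (g^2 - 7*g + 6)/(g^2 - 49)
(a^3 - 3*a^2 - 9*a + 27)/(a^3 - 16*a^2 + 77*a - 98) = (a^3 - 3*a^2 - 9*a + 27)/(a^3 - 16*a^2 + 77*a - 98)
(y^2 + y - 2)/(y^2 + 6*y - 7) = (y + 2)/(y + 7)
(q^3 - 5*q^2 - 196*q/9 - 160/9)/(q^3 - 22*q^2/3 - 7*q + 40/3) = (q + 4/3)/(q - 1)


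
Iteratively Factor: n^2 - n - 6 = (n + 2)*(n - 3)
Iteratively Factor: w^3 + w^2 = (w + 1)*(w^2) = w*(w + 1)*(w)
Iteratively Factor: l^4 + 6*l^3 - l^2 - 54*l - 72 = (l + 3)*(l^3 + 3*l^2 - 10*l - 24) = (l + 2)*(l + 3)*(l^2 + l - 12) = (l - 3)*(l + 2)*(l + 3)*(l + 4)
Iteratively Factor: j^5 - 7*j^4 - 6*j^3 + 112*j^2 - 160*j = (j - 2)*(j^4 - 5*j^3 - 16*j^2 + 80*j) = j*(j - 2)*(j^3 - 5*j^2 - 16*j + 80) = j*(j - 5)*(j - 2)*(j^2 - 16) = j*(j - 5)*(j - 2)*(j + 4)*(j - 4)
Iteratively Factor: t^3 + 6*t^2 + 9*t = (t + 3)*(t^2 + 3*t) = (t + 3)^2*(t)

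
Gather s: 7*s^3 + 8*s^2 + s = 7*s^3 + 8*s^2 + s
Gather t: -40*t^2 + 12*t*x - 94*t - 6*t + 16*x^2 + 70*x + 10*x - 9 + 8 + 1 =-40*t^2 + t*(12*x - 100) + 16*x^2 + 80*x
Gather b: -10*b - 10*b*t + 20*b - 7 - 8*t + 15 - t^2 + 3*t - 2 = b*(10 - 10*t) - t^2 - 5*t + 6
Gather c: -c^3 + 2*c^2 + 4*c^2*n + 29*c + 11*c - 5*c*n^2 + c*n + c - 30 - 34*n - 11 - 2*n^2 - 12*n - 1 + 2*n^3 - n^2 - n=-c^3 + c^2*(4*n + 2) + c*(-5*n^2 + n + 41) + 2*n^3 - 3*n^2 - 47*n - 42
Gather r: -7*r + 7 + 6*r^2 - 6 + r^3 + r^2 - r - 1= r^3 + 7*r^2 - 8*r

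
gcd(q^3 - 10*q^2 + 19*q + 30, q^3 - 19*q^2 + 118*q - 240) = q^2 - 11*q + 30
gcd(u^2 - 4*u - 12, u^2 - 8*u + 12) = u - 6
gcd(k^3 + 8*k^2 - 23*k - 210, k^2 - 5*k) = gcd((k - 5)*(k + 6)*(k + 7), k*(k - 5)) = k - 5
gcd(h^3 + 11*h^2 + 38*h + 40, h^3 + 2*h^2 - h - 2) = h + 2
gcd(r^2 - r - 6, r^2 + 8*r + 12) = r + 2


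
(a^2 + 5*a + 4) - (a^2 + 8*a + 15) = -3*a - 11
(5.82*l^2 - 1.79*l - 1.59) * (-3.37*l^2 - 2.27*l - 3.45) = -19.6134*l^4 - 7.1791*l^3 - 10.6574*l^2 + 9.7848*l + 5.4855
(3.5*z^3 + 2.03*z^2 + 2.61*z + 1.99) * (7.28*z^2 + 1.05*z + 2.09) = 25.48*z^5 + 18.4534*z^4 + 28.4473*z^3 + 21.4704*z^2 + 7.5444*z + 4.1591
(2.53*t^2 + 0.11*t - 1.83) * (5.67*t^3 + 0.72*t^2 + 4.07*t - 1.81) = 14.3451*t^5 + 2.4453*t^4 + 0.000199999999999367*t^3 - 5.4492*t^2 - 7.6472*t + 3.3123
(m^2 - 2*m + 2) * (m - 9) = m^3 - 11*m^2 + 20*m - 18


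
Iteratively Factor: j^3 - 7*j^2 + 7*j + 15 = (j - 5)*(j^2 - 2*j - 3) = (j - 5)*(j - 3)*(j + 1)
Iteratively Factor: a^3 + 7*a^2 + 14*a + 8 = (a + 1)*(a^2 + 6*a + 8) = (a + 1)*(a + 2)*(a + 4)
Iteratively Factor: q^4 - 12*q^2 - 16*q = (q + 2)*(q^3 - 2*q^2 - 8*q) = (q - 4)*(q + 2)*(q^2 + 2*q) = q*(q - 4)*(q + 2)*(q + 2)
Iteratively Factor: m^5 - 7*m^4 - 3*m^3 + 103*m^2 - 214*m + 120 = (m - 2)*(m^4 - 5*m^3 - 13*m^2 + 77*m - 60) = (m - 3)*(m - 2)*(m^3 - 2*m^2 - 19*m + 20) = (m - 3)*(m - 2)*(m - 1)*(m^2 - m - 20) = (m - 5)*(m - 3)*(m - 2)*(m - 1)*(m + 4)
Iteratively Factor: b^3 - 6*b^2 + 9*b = (b)*(b^2 - 6*b + 9) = b*(b - 3)*(b - 3)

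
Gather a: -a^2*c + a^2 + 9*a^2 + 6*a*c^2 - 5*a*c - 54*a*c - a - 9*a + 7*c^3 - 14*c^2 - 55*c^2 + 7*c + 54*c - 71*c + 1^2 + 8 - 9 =a^2*(10 - c) + a*(6*c^2 - 59*c - 10) + 7*c^3 - 69*c^2 - 10*c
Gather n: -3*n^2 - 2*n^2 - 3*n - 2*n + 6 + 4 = -5*n^2 - 5*n + 10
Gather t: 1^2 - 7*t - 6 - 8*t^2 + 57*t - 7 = -8*t^2 + 50*t - 12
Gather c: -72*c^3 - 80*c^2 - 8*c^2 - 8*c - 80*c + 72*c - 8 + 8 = -72*c^3 - 88*c^2 - 16*c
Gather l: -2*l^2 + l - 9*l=-2*l^2 - 8*l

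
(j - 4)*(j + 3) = j^2 - j - 12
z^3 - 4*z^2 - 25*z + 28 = (z - 7)*(z - 1)*(z + 4)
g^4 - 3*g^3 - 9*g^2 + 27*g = g*(g - 3)^2*(g + 3)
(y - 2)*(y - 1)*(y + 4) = y^3 + y^2 - 10*y + 8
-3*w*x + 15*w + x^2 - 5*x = (-3*w + x)*(x - 5)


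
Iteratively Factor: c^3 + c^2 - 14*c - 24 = (c - 4)*(c^2 + 5*c + 6) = (c - 4)*(c + 2)*(c + 3)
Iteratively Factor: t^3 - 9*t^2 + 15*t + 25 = (t - 5)*(t^2 - 4*t - 5) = (t - 5)^2*(t + 1)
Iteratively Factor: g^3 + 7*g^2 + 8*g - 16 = (g - 1)*(g^2 + 8*g + 16) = (g - 1)*(g + 4)*(g + 4)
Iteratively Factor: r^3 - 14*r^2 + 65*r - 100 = (r - 4)*(r^2 - 10*r + 25) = (r - 5)*(r - 4)*(r - 5)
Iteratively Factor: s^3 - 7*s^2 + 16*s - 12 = (s - 2)*(s^2 - 5*s + 6) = (s - 3)*(s - 2)*(s - 2)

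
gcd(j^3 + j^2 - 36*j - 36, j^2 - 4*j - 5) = j + 1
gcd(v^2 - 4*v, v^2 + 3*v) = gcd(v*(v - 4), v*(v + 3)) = v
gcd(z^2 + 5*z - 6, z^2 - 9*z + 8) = z - 1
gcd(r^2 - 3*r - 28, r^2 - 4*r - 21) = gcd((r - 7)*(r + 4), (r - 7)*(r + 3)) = r - 7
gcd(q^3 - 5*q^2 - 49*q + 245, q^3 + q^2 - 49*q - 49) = q^2 - 49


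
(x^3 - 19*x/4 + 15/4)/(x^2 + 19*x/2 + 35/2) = (2*x^2 - 5*x + 3)/(2*(x + 7))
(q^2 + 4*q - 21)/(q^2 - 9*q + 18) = (q + 7)/(q - 6)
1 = 1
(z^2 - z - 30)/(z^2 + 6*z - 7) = (z^2 - z - 30)/(z^2 + 6*z - 7)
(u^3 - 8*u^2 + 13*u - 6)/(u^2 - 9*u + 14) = (u^3 - 8*u^2 + 13*u - 6)/(u^2 - 9*u + 14)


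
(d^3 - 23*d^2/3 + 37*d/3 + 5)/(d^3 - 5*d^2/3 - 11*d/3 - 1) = (d - 5)/(d + 1)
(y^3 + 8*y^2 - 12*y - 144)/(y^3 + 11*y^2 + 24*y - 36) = (y - 4)/(y - 1)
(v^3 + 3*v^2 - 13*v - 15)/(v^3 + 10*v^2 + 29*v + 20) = (v - 3)/(v + 4)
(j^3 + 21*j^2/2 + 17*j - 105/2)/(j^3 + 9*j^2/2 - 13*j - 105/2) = (2*j^2 + 11*j - 21)/(2*j^2 - j - 21)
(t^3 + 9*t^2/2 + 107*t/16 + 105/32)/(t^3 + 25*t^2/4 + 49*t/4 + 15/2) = (8*t^2 + 26*t + 21)/(8*(t^2 + 5*t + 6))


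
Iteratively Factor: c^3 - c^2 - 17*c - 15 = (c - 5)*(c^2 + 4*c + 3) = (c - 5)*(c + 1)*(c + 3)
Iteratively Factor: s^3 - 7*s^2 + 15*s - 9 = (s - 3)*(s^2 - 4*s + 3) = (s - 3)^2*(s - 1)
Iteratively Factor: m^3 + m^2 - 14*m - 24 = (m - 4)*(m^2 + 5*m + 6) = (m - 4)*(m + 2)*(m + 3)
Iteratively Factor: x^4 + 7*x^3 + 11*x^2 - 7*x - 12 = (x - 1)*(x^3 + 8*x^2 + 19*x + 12) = (x - 1)*(x + 3)*(x^2 + 5*x + 4) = (x - 1)*(x + 1)*(x + 3)*(x + 4)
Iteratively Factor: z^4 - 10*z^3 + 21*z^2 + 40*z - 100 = (z - 5)*(z^3 - 5*z^2 - 4*z + 20) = (z - 5)*(z - 2)*(z^2 - 3*z - 10) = (z - 5)*(z - 2)*(z + 2)*(z - 5)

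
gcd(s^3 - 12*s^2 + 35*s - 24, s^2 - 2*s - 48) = s - 8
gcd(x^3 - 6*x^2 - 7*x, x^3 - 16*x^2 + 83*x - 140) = x - 7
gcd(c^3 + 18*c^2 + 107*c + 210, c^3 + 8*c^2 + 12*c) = c + 6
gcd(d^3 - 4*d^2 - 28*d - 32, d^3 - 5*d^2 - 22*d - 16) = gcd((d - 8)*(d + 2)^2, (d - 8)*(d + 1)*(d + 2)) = d^2 - 6*d - 16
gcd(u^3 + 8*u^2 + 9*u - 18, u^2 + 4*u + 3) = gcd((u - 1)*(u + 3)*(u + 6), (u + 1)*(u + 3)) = u + 3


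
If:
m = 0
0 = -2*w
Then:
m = 0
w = 0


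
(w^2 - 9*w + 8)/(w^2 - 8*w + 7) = (w - 8)/(w - 7)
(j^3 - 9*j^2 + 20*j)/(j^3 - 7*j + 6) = j*(j^2 - 9*j + 20)/(j^3 - 7*j + 6)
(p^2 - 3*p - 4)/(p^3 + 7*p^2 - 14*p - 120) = (p + 1)/(p^2 + 11*p + 30)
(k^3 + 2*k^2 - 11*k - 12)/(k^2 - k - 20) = (k^2 - 2*k - 3)/(k - 5)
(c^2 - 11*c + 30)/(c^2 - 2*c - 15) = (c - 6)/(c + 3)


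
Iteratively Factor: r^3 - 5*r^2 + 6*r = (r)*(r^2 - 5*r + 6) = r*(r - 3)*(r - 2)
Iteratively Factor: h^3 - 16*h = (h + 4)*(h^2 - 4*h) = (h - 4)*(h + 4)*(h)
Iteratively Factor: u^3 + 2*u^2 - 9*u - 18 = (u + 2)*(u^2 - 9) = (u + 2)*(u + 3)*(u - 3)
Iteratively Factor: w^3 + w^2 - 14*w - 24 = (w + 2)*(w^2 - w - 12) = (w - 4)*(w + 2)*(w + 3)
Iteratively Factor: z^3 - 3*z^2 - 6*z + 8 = (z + 2)*(z^2 - 5*z + 4) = (z - 1)*(z + 2)*(z - 4)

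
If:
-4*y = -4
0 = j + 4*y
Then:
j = -4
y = 1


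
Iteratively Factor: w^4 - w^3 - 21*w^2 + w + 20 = (w - 5)*(w^3 + 4*w^2 - w - 4) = (w - 5)*(w - 1)*(w^2 + 5*w + 4) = (w - 5)*(w - 1)*(w + 4)*(w + 1)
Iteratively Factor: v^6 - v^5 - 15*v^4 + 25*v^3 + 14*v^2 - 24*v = (v - 1)*(v^5 - 15*v^3 + 10*v^2 + 24*v) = (v - 3)*(v - 1)*(v^4 + 3*v^3 - 6*v^2 - 8*v) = (v - 3)*(v - 2)*(v - 1)*(v^3 + 5*v^2 + 4*v) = (v - 3)*(v - 2)*(v - 1)*(v + 1)*(v^2 + 4*v) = v*(v - 3)*(v - 2)*(v - 1)*(v + 1)*(v + 4)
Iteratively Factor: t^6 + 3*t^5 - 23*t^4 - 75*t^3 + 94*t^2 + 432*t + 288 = (t + 3)*(t^5 - 23*t^3 - 6*t^2 + 112*t + 96) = (t - 4)*(t + 3)*(t^4 + 4*t^3 - 7*t^2 - 34*t - 24) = (t - 4)*(t + 1)*(t + 3)*(t^3 + 3*t^2 - 10*t - 24) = (t - 4)*(t - 3)*(t + 1)*(t + 3)*(t^2 + 6*t + 8) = (t - 4)*(t - 3)*(t + 1)*(t + 2)*(t + 3)*(t + 4)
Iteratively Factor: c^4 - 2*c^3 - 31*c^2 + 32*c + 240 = (c + 3)*(c^3 - 5*c^2 - 16*c + 80) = (c - 5)*(c + 3)*(c^2 - 16) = (c - 5)*(c - 4)*(c + 3)*(c + 4)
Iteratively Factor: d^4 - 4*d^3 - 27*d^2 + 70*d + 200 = (d - 5)*(d^3 + d^2 - 22*d - 40) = (d - 5)^2*(d^2 + 6*d + 8) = (d - 5)^2*(d + 4)*(d + 2)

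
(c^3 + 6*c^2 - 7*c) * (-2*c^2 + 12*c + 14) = -2*c^5 + 100*c^3 - 98*c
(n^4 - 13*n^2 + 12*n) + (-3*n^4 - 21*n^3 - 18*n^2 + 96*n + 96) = -2*n^4 - 21*n^3 - 31*n^2 + 108*n + 96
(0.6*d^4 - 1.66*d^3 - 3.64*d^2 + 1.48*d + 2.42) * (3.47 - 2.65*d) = -1.59*d^5 + 6.481*d^4 + 3.8858*d^3 - 16.5528*d^2 - 1.2774*d + 8.3974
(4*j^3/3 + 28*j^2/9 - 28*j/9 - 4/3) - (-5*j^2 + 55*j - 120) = 4*j^3/3 + 73*j^2/9 - 523*j/9 + 356/3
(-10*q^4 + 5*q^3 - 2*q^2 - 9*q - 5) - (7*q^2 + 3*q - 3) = -10*q^4 + 5*q^3 - 9*q^2 - 12*q - 2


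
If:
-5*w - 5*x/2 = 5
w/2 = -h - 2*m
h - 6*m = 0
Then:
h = 3*x/16 + 3/8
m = x/32 + 1/16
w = -x/2 - 1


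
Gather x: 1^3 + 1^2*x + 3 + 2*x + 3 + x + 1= 4*x + 8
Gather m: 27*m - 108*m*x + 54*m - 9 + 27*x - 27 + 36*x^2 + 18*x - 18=m*(81 - 108*x) + 36*x^2 + 45*x - 54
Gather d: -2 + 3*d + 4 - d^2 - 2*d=-d^2 + d + 2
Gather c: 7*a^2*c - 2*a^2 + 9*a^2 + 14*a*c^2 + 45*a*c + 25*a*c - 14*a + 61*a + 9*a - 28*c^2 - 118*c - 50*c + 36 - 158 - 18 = 7*a^2 + 56*a + c^2*(14*a - 28) + c*(7*a^2 + 70*a - 168) - 140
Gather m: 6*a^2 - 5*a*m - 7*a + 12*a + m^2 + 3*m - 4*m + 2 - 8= 6*a^2 + 5*a + m^2 + m*(-5*a - 1) - 6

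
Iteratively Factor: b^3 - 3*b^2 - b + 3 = (b - 1)*(b^2 - 2*b - 3) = (b - 1)*(b + 1)*(b - 3)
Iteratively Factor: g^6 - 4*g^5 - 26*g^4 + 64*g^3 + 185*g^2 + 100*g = (g - 5)*(g^5 + g^4 - 21*g^3 - 41*g^2 - 20*g) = g*(g - 5)*(g^4 + g^3 - 21*g^2 - 41*g - 20) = g*(g - 5)*(g + 4)*(g^3 - 3*g^2 - 9*g - 5) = g*(g - 5)*(g + 1)*(g + 4)*(g^2 - 4*g - 5) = g*(g - 5)^2*(g + 1)*(g + 4)*(g + 1)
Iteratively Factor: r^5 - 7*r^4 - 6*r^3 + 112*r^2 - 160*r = (r - 4)*(r^4 - 3*r^3 - 18*r^2 + 40*r) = (r - 4)*(r + 4)*(r^3 - 7*r^2 + 10*r) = (r - 4)*(r - 2)*(r + 4)*(r^2 - 5*r) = r*(r - 4)*(r - 2)*(r + 4)*(r - 5)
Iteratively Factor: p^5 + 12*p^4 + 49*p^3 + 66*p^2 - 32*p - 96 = (p + 2)*(p^4 + 10*p^3 + 29*p^2 + 8*p - 48) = (p + 2)*(p + 3)*(p^3 + 7*p^2 + 8*p - 16) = (p + 2)*(p + 3)*(p + 4)*(p^2 + 3*p - 4) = (p + 2)*(p + 3)*(p + 4)^2*(p - 1)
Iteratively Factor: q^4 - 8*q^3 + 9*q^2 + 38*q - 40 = (q - 1)*(q^3 - 7*q^2 + 2*q + 40) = (q - 1)*(q + 2)*(q^2 - 9*q + 20) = (q - 4)*(q - 1)*(q + 2)*(q - 5)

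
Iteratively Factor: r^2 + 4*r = (r)*(r + 4)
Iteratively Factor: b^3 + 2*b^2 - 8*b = (b + 4)*(b^2 - 2*b) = (b - 2)*(b + 4)*(b)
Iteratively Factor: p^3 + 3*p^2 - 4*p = (p - 1)*(p^2 + 4*p) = p*(p - 1)*(p + 4)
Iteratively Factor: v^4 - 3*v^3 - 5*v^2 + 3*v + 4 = (v + 1)*(v^3 - 4*v^2 - v + 4) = (v + 1)^2*(v^2 - 5*v + 4) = (v - 4)*(v + 1)^2*(v - 1)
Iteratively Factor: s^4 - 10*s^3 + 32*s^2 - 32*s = (s - 4)*(s^3 - 6*s^2 + 8*s) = (s - 4)*(s - 2)*(s^2 - 4*s) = s*(s - 4)*(s - 2)*(s - 4)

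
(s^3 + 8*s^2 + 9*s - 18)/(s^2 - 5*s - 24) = (s^2 + 5*s - 6)/(s - 8)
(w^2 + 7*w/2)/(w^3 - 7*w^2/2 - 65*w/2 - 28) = w/(w^2 - 7*w - 8)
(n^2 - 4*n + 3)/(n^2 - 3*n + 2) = (n - 3)/(n - 2)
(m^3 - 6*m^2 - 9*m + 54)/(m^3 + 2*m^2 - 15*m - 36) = (m^2 - 9*m + 18)/(m^2 - m - 12)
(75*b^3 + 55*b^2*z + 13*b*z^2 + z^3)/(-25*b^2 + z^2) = (15*b^2 + 8*b*z + z^2)/(-5*b + z)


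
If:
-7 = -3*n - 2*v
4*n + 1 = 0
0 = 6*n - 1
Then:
No Solution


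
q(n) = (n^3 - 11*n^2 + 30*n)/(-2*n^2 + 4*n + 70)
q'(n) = (4*n - 4)*(n^3 - 11*n^2 + 30*n)/(-2*n^2 + 4*n + 70)^2 + (3*n^2 - 22*n + 30)/(-2*n^2 + 4*n + 70)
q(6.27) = 0.13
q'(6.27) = 0.78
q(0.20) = 0.08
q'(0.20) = 0.36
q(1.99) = 0.34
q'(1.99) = -0.01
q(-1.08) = -0.73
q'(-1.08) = 1.00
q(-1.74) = -1.59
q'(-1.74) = 1.66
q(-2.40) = -3.05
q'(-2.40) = 2.90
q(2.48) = 0.33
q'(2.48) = -0.06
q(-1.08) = -0.73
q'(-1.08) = 1.00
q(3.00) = 0.28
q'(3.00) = -0.11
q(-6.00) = 30.46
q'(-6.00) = 22.42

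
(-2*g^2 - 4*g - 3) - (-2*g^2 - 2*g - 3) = -2*g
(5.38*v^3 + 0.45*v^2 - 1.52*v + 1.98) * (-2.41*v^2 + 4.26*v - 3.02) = -12.9658*v^5 + 21.8343*v^4 - 10.6674*v^3 - 12.606*v^2 + 13.0252*v - 5.9796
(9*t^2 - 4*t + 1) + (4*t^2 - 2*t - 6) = 13*t^2 - 6*t - 5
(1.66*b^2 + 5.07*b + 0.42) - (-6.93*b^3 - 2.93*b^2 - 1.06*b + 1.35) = 6.93*b^3 + 4.59*b^2 + 6.13*b - 0.93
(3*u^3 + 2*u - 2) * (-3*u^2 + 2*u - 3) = -9*u^5 + 6*u^4 - 15*u^3 + 10*u^2 - 10*u + 6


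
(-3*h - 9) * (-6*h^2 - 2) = 18*h^3 + 54*h^2 + 6*h + 18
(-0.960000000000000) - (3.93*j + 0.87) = -3.93*j - 1.83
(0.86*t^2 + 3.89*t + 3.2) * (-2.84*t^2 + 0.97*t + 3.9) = -2.4424*t^4 - 10.2134*t^3 - 1.9607*t^2 + 18.275*t + 12.48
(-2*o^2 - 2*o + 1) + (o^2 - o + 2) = -o^2 - 3*o + 3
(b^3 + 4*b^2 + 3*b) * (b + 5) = b^4 + 9*b^3 + 23*b^2 + 15*b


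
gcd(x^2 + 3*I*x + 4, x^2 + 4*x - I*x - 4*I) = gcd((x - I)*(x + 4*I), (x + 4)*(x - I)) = x - I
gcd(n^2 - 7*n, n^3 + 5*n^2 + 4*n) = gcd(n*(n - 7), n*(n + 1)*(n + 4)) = n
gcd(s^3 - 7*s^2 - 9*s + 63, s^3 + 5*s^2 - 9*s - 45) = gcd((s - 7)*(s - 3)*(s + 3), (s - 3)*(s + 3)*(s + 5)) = s^2 - 9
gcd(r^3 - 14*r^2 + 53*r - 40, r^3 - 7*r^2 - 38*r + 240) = r^2 - 13*r + 40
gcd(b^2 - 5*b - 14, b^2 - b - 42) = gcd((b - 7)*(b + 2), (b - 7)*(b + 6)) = b - 7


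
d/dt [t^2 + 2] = 2*t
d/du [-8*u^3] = -24*u^2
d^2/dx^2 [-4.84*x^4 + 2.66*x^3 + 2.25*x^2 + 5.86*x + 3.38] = -58.08*x^2 + 15.96*x + 4.5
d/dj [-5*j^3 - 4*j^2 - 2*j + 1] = -15*j^2 - 8*j - 2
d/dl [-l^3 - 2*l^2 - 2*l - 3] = -3*l^2 - 4*l - 2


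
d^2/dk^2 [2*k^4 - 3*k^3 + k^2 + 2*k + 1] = 24*k^2 - 18*k + 2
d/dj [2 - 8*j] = -8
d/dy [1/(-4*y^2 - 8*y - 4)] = (y + 1)/(2*(y^2 + 2*y + 1)^2)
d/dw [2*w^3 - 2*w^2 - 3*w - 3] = 6*w^2 - 4*w - 3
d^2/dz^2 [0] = 0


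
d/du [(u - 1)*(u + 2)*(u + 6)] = 3*u^2 + 14*u + 4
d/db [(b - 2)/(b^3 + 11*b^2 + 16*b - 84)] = (-2*b - 13)/(b^4 + 26*b^3 + 253*b^2 + 1092*b + 1764)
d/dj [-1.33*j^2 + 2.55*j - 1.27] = 2.55 - 2.66*j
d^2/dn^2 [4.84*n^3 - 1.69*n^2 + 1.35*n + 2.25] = 29.04*n - 3.38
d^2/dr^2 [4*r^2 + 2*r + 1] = 8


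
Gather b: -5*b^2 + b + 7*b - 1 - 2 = -5*b^2 + 8*b - 3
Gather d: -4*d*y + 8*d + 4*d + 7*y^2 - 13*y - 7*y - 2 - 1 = d*(12 - 4*y) + 7*y^2 - 20*y - 3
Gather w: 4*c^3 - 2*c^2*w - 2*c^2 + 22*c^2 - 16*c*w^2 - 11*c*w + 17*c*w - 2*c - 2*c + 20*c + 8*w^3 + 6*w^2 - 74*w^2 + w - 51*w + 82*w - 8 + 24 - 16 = 4*c^3 + 20*c^2 + 16*c + 8*w^3 + w^2*(-16*c - 68) + w*(-2*c^2 + 6*c + 32)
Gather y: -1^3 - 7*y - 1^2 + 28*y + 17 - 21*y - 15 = 0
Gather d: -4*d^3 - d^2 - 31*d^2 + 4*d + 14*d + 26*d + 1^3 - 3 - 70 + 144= -4*d^3 - 32*d^2 + 44*d + 72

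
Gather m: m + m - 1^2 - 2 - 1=2*m - 4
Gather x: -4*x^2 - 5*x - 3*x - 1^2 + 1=-4*x^2 - 8*x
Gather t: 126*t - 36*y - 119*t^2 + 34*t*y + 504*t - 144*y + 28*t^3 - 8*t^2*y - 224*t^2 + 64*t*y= 28*t^3 + t^2*(-8*y - 343) + t*(98*y + 630) - 180*y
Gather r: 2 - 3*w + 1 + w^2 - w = w^2 - 4*w + 3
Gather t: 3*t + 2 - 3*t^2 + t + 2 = -3*t^2 + 4*t + 4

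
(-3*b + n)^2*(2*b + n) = 18*b^3 - 3*b^2*n - 4*b*n^2 + n^3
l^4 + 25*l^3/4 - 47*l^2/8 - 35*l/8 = l*(l - 5/4)*(l + 1/2)*(l + 7)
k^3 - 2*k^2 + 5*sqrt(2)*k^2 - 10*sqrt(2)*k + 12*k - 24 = (k - 2)*(k + 2*sqrt(2))*(k + 3*sqrt(2))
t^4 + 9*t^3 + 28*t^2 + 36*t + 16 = (t + 1)*(t + 2)^2*(t + 4)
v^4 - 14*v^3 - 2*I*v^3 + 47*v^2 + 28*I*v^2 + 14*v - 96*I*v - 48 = (v - 8)*(v - 6)*(v - I)^2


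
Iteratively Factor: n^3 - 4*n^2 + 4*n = (n)*(n^2 - 4*n + 4) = n*(n - 2)*(n - 2)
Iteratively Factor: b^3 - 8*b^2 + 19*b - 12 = (b - 1)*(b^2 - 7*b + 12) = (b - 4)*(b - 1)*(b - 3)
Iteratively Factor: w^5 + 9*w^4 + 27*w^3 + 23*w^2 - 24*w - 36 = (w + 3)*(w^4 + 6*w^3 + 9*w^2 - 4*w - 12) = (w + 3)^2*(w^3 + 3*w^2 - 4) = (w - 1)*(w + 3)^2*(w^2 + 4*w + 4) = (w - 1)*(w + 2)*(w + 3)^2*(w + 2)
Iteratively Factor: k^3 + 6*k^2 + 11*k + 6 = (k + 3)*(k^2 + 3*k + 2) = (k + 1)*(k + 3)*(k + 2)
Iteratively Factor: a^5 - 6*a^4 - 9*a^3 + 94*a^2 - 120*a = (a - 5)*(a^4 - a^3 - 14*a^2 + 24*a) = (a - 5)*(a + 4)*(a^3 - 5*a^2 + 6*a) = (a - 5)*(a - 3)*(a + 4)*(a^2 - 2*a) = (a - 5)*(a - 3)*(a - 2)*(a + 4)*(a)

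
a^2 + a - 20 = (a - 4)*(a + 5)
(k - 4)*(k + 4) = k^2 - 16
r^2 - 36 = (r - 6)*(r + 6)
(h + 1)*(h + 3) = h^2 + 4*h + 3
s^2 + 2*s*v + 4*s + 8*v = (s + 4)*(s + 2*v)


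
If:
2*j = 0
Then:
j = 0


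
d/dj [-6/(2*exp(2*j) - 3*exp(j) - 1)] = (24*exp(j) - 18)*exp(j)/(-2*exp(2*j) + 3*exp(j) + 1)^2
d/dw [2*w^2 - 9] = 4*w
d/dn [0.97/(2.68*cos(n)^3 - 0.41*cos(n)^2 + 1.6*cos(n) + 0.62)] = (7.7988*cos(n)^2 - 0.7954*cos(n) + 1.552)*sin(n)/(2.68*cos(n)^3 - 0.41*cos(n)^2 + 1.6*cos(n) + 0.62)^2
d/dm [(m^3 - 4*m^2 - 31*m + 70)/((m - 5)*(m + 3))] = (m^4 - 4*m^3 - 6*m^2 - 20*m + 605)/(m^4 - 4*m^3 - 26*m^2 + 60*m + 225)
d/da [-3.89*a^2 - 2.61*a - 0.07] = -7.78*a - 2.61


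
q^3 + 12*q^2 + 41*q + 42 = (q + 2)*(q + 3)*(q + 7)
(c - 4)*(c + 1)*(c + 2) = c^3 - c^2 - 10*c - 8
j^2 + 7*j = j*(j + 7)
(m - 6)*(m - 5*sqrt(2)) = m^2 - 5*sqrt(2)*m - 6*m + 30*sqrt(2)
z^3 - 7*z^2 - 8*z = z*(z - 8)*(z + 1)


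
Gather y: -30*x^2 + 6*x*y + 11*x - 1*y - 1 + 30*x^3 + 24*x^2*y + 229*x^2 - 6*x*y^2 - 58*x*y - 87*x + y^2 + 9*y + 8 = 30*x^3 + 199*x^2 - 76*x + y^2*(1 - 6*x) + y*(24*x^2 - 52*x + 8) + 7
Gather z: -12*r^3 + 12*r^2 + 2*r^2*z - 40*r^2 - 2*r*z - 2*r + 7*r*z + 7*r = -12*r^3 - 28*r^2 + 5*r + z*(2*r^2 + 5*r)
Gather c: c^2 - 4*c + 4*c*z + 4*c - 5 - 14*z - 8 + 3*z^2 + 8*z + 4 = c^2 + 4*c*z + 3*z^2 - 6*z - 9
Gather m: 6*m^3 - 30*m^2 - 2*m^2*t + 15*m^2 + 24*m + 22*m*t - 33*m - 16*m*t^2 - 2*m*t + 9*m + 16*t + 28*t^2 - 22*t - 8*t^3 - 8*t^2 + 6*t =6*m^3 + m^2*(-2*t - 15) + m*(-16*t^2 + 20*t) - 8*t^3 + 20*t^2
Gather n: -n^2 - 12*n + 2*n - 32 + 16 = -n^2 - 10*n - 16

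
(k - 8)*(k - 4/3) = k^2 - 28*k/3 + 32/3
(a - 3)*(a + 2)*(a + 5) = a^3 + 4*a^2 - 11*a - 30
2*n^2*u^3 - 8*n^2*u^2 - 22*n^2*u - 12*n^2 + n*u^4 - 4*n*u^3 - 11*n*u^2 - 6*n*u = (2*n + u)*(u - 6)*(u + 1)*(n*u + n)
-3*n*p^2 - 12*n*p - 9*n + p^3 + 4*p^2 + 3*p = (-3*n + p)*(p + 1)*(p + 3)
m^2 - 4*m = m*(m - 4)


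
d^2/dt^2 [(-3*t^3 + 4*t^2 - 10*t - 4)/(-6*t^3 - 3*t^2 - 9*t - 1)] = 2*(-198*t^6 + 594*t^5 + 1944*t^4 + 636*t^3 + 513*t^2 + 171*t + 218)/(216*t^9 + 324*t^8 + 1134*t^7 + 1107*t^6 + 1809*t^5 + 1080*t^4 + 909*t^3 + 252*t^2 + 27*t + 1)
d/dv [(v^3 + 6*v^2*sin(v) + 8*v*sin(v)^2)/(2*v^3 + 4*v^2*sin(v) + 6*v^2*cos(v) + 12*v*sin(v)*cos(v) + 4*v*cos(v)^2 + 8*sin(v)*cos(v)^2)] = (3*v^3*sin(v)/2 + 2*v^3*cos(v) - 2*v^2*sin(v) + v^2*sin(2*v) + 3*v^2*cos(v)/2 + 6*v^2 + 5*v*cos(v) + v*cos(2*v) - v*cos(3*v) + v + sin(v) + sin(3*v))/((v + cos(v))^2*(v + 2*cos(v))^2)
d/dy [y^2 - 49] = 2*y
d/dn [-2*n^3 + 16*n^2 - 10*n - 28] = -6*n^2 + 32*n - 10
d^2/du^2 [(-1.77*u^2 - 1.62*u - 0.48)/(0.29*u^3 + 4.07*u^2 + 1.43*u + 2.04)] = (-0.297714*u^6 - 0.817451999999996*u^5 - 7.55281800000006*u^4 - 26.12835*u^3 + 50.775192*u^2 + 65.645136*u + 0.727248000000003)/(0.024389*u^9 + 1.026861*u^8 + 14.772252*u^7 + 78.060809*u^6 + 87.289356*u^5 + 131.421345*u^4 + 77.782823*u^3 + 63.327924*u^2 + 17.853264*u + 8.489664)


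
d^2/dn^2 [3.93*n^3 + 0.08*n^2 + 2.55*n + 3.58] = 23.58*n + 0.16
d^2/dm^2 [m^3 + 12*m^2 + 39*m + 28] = 6*m + 24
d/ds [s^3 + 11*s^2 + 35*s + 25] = 3*s^2 + 22*s + 35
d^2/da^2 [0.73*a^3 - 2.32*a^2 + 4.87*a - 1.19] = 4.38*a - 4.64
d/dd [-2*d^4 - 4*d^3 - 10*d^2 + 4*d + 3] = -8*d^3 - 12*d^2 - 20*d + 4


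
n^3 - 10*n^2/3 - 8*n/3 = n*(n - 4)*(n + 2/3)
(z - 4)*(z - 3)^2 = z^3 - 10*z^2 + 33*z - 36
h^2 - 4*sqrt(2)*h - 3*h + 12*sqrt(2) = (h - 3)*(h - 4*sqrt(2))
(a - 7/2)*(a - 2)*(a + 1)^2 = a^4 - 7*a^3/2 - 3*a^2 + 17*a/2 + 7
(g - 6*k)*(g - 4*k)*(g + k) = g^3 - 9*g^2*k + 14*g*k^2 + 24*k^3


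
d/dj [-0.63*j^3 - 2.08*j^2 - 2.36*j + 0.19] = -1.89*j^2 - 4.16*j - 2.36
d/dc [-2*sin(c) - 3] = -2*cos(c)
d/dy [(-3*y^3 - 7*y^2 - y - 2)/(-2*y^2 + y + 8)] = 3*(2*y^4 - 2*y^3 - 27*y^2 - 40*y - 2)/(4*y^4 - 4*y^3 - 31*y^2 + 16*y + 64)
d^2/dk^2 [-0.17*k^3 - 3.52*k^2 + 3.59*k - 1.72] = -1.02*k - 7.04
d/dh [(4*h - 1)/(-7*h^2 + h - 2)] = (-28*h^2 + 4*h + (4*h - 1)*(14*h - 1) - 8)/(7*h^2 - h + 2)^2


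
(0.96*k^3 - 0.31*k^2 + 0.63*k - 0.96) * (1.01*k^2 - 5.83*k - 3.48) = 0.9696*k^5 - 5.9099*k^4 - 0.8972*k^3 - 3.5637*k^2 + 3.4044*k + 3.3408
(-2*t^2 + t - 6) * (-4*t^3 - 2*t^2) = 8*t^5 + 22*t^3 + 12*t^2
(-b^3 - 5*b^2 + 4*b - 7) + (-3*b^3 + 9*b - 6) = -4*b^3 - 5*b^2 + 13*b - 13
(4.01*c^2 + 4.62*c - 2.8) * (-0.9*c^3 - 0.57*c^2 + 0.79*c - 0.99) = -3.609*c^5 - 6.4437*c^4 + 3.0545*c^3 + 1.2759*c^2 - 6.7858*c + 2.772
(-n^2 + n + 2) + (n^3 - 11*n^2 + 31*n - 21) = n^3 - 12*n^2 + 32*n - 19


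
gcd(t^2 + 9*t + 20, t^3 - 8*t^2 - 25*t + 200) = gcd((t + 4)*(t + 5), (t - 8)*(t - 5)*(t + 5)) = t + 5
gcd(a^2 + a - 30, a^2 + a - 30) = a^2 + a - 30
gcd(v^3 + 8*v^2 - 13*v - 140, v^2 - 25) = v + 5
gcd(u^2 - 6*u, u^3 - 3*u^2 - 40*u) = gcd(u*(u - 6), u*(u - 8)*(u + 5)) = u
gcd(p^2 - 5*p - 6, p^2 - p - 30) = p - 6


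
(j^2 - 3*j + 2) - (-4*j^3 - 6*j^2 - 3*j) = 4*j^3 + 7*j^2 + 2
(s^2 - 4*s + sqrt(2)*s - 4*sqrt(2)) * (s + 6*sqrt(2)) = s^3 - 4*s^2 + 7*sqrt(2)*s^2 - 28*sqrt(2)*s + 12*s - 48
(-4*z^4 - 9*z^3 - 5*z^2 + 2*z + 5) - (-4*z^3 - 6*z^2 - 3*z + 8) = -4*z^4 - 5*z^3 + z^2 + 5*z - 3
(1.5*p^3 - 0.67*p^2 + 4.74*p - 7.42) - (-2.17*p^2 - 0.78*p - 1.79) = 1.5*p^3 + 1.5*p^2 + 5.52*p - 5.63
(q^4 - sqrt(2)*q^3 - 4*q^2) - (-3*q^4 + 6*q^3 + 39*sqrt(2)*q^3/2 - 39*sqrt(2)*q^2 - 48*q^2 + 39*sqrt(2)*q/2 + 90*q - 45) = 4*q^4 - 41*sqrt(2)*q^3/2 - 6*q^3 + 44*q^2 + 39*sqrt(2)*q^2 - 90*q - 39*sqrt(2)*q/2 + 45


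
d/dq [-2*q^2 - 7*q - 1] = -4*q - 7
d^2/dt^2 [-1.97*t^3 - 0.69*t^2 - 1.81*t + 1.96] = -11.82*t - 1.38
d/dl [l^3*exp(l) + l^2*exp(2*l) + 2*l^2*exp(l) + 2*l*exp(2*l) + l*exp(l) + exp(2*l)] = (l^3 + 2*l^2*exp(l) + 5*l^2 + 6*l*exp(l) + 5*l + 4*exp(l) + 1)*exp(l)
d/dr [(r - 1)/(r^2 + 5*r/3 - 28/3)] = 3*(-3*r^2 + 6*r - 23)/(9*r^4 + 30*r^3 - 143*r^2 - 280*r + 784)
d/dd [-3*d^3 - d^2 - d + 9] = -9*d^2 - 2*d - 1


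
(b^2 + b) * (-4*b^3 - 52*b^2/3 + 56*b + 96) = -4*b^5 - 64*b^4/3 + 116*b^3/3 + 152*b^2 + 96*b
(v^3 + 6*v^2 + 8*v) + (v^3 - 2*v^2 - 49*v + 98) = 2*v^3 + 4*v^2 - 41*v + 98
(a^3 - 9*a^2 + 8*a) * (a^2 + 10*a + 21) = a^5 + a^4 - 61*a^3 - 109*a^2 + 168*a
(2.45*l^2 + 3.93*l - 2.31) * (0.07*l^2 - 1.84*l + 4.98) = 0.1715*l^4 - 4.2329*l^3 + 4.8081*l^2 + 23.8218*l - 11.5038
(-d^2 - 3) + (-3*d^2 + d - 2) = -4*d^2 + d - 5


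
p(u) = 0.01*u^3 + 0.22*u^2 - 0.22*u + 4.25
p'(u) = 0.03*u^2 + 0.44*u - 0.22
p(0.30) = 4.20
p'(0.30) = -0.09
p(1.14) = 4.30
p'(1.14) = 0.32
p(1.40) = 4.40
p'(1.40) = 0.45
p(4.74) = 9.22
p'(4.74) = 2.54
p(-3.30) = 7.01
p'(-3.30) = -1.35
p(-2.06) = 5.55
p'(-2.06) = -1.00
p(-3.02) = 6.65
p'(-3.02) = -1.28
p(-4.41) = 8.64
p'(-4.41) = -1.58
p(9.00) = 27.38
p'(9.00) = 6.17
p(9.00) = 27.38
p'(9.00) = 6.17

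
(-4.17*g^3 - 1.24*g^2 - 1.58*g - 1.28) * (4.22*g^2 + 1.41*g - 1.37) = -17.5974*g^5 - 11.1125*g^4 - 2.7031*g^3 - 5.9306*g^2 + 0.3598*g + 1.7536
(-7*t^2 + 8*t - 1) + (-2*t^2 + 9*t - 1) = -9*t^2 + 17*t - 2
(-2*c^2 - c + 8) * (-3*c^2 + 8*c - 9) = 6*c^4 - 13*c^3 - 14*c^2 + 73*c - 72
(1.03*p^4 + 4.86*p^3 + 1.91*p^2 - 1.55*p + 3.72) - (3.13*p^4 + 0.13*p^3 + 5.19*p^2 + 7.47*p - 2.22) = -2.1*p^4 + 4.73*p^3 - 3.28*p^2 - 9.02*p + 5.94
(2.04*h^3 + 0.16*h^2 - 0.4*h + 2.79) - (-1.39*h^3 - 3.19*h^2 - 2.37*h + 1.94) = 3.43*h^3 + 3.35*h^2 + 1.97*h + 0.85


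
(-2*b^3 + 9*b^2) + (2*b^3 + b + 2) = 9*b^2 + b + 2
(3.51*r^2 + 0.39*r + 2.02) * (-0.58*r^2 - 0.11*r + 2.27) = -2.0358*r^4 - 0.6123*r^3 + 6.7532*r^2 + 0.6631*r + 4.5854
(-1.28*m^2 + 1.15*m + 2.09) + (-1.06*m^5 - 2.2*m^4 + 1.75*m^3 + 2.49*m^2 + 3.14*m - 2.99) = -1.06*m^5 - 2.2*m^4 + 1.75*m^3 + 1.21*m^2 + 4.29*m - 0.9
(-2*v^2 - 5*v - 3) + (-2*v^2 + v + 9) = -4*v^2 - 4*v + 6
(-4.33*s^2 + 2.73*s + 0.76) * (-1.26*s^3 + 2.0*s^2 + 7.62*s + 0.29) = 5.4558*s^5 - 12.0998*s^4 - 28.4922*s^3 + 21.0669*s^2 + 6.5829*s + 0.2204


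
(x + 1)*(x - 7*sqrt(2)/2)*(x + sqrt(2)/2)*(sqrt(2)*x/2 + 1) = sqrt(2)*x^4/2 - 2*x^3 + sqrt(2)*x^3/2 - 19*sqrt(2)*x^2/4 - 2*x^2 - 19*sqrt(2)*x/4 - 7*x/2 - 7/2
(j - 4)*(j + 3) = j^2 - j - 12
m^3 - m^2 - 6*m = m*(m - 3)*(m + 2)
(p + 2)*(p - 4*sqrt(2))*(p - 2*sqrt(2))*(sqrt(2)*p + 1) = sqrt(2)*p^4 - 11*p^3 + 2*sqrt(2)*p^3 - 22*p^2 + 10*sqrt(2)*p^2 + 16*p + 20*sqrt(2)*p + 32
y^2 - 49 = (y - 7)*(y + 7)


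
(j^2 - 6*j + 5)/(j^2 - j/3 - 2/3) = 3*(j - 5)/(3*j + 2)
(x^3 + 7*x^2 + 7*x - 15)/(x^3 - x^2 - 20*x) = (-x^3 - 7*x^2 - 7*x + 15)/(x*(-x^2 + x + 20))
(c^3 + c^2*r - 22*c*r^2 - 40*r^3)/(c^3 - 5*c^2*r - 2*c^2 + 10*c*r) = (c^2 + 6*c*r + 8*r^2)/(c*(c - 2))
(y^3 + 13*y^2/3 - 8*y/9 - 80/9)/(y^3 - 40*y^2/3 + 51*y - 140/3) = (3*y^2 + 17*y + 20)/(3*(y^2 - 12*y + 35))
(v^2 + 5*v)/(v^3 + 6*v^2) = (v + 5)/(v*(v + 6))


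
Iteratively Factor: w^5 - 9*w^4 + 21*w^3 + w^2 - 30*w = (w - 3)*(w^4 - 6*w^3 + 3*w^2 + 10*w) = (w - 5)*(w - 3)*(w^3 - w^2 - 2*w) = (w - 5)*(w - 3)*(w + 1)*(w^2 - 2*w) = (w - 5)*(w - 3)*(w - 2)*(w + 1)*(w)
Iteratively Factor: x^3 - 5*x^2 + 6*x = (x - 2)*(x^2 - 3*x) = x*(x - 2)*(x - 3)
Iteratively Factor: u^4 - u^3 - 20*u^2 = (u)*(u^3 - u^2 - 20*u) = u^2*(u^2 - u - 20) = u^2*(u - 5)*(u + 4)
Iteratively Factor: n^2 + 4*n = (n)*(n + 4)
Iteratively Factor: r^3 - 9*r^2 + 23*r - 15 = (r - 3)*(r^2 - 6*r + 5) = (r - 5)*(r - 3)*(r - 1)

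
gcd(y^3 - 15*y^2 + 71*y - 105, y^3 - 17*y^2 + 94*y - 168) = y - 7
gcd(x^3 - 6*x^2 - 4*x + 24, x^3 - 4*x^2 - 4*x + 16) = x^2 - 4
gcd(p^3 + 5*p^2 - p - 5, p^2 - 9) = 1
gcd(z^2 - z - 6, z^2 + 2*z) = z + 2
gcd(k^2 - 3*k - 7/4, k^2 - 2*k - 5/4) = k + 1/2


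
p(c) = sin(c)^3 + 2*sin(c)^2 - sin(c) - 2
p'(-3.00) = 1.49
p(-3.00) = -1.82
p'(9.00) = -1.06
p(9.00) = -2.00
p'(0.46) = 1.22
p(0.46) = -1.96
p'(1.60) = -0.18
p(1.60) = -0.00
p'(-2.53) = 1.89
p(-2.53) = -0.96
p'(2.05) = -2.26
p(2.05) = -0.61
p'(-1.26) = -0.64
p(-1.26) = -0.10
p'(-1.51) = -0.12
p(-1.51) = -0.00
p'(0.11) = -0.52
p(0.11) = -2.08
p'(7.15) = 2.45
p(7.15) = -1.16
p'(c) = 3*sin(c)^2*cos(c) + 4*sin(c)*cos(c) - cos(c)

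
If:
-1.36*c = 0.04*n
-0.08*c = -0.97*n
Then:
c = 0.00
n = 0.00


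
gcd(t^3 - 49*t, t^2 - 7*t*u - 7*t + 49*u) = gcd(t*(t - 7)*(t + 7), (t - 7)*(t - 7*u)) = t - 7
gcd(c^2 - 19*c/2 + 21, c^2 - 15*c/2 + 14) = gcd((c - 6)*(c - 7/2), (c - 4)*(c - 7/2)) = c - 7/2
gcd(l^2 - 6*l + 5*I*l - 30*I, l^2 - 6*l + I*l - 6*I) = l - 6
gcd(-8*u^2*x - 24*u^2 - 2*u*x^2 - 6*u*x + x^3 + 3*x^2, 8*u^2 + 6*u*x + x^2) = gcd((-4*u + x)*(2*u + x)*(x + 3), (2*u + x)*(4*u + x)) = 2*u + x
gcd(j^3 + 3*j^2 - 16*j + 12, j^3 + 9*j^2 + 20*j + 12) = j + 6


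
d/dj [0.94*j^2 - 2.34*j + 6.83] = 1.88*j - 2.34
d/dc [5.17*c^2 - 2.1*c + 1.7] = 10.34*c - 2.1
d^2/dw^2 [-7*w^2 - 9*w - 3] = -14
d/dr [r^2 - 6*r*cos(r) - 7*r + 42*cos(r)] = 6*r*sin(r) + 2*r - 42*sin(r) - 6*cos(r) - 7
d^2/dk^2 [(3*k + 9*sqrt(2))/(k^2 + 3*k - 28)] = 6*((k + 3*sqrt(2))*(2*k + 3)^2 - 3*(k + 1 + sqrt(2))*(k^2 + 3*k - 28))/(k^2 + 3*k - 28)^3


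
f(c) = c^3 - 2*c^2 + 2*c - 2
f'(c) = 3*c^2 - 4*c + 2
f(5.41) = 108.62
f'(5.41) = 68.16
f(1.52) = -0.07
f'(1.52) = 2.85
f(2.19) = 3.29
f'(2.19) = 7.63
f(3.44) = 21.92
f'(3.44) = 23.74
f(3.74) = 29.82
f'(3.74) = 29.00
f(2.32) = 4.36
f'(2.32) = 8.87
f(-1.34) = -10.68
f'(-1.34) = 12.75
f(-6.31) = -345.49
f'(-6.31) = 146.69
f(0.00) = -2.00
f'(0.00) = 2.00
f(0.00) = -2.00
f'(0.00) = 2.00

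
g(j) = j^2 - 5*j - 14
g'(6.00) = 7.00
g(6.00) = -8.00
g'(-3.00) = -11.00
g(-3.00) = 10.00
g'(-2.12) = -9.24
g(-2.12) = 1.09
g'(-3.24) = -11.48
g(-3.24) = 12.70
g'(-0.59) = -6.18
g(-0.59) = -10.70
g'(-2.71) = -10.42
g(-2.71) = 6.89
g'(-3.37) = -11.74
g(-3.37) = 14.21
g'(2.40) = -0.20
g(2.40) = -20.24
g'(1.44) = -2.12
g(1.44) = -19.13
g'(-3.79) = -12.58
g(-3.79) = 19.31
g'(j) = 2*j - 5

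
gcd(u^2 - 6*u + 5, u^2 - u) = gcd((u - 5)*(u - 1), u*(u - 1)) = u - 1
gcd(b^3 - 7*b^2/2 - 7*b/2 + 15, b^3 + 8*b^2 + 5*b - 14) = b + 2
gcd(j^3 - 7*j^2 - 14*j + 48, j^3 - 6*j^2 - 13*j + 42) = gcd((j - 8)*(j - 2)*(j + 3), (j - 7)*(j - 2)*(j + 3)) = j^2 + j - 6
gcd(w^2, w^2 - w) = w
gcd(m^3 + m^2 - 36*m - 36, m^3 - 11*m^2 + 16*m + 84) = m - 6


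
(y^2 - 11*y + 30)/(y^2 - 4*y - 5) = (y - 6)/(y + 1)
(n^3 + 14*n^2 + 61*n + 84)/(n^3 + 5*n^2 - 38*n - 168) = (n + 3)/(n - 6)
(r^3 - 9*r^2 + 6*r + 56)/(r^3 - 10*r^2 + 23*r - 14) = (r^2 - 2*r - 8)/(r^2 - 3*r + 2)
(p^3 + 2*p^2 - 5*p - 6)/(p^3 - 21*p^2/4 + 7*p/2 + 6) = 4*(p^2 + 4*p + 3)/(4*p^2 - 13*p - 12)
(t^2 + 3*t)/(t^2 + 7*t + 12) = t/(t + 4)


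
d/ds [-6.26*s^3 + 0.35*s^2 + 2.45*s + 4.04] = -18.78*s^2 + 0.7*s + 2.45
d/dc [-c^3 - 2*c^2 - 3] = c*(-3*c - 4)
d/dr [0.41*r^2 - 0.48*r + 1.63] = 0.82*r - 0.48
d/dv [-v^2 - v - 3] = -2*v - 1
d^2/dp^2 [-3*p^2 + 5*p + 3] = -6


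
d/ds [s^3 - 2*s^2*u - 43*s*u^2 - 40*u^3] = 3*s^2 - 4*s*u - 43*u^2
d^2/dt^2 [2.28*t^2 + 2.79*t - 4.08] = 4.56000000000000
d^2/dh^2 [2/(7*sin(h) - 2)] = 14*(-7*sin(h)^2 - 2*sin(h) + 14)/(7*sin(h) - 2)^3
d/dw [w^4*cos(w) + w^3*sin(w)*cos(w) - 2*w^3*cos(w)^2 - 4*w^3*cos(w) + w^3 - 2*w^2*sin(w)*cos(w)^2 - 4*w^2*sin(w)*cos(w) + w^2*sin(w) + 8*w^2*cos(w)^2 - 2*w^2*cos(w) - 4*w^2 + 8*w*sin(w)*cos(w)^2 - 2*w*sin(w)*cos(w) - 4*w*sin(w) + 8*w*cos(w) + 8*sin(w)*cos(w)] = -w^4*sin(w) + 2*w^3*sin(2*w) + 4*sqrt(2)*w^3*sin(w + pi/4) + w^3*cos(2*w) + 2*w^2*sin(w) - 13*w^2*sin(2*w)/2 - 23*w^2*cos(w)/2 - 7*w^2*cos(2*w) - 3*w^2*cos(3*w)/2 - 7*w*sin(w) - 4*w*sin(2*w) - w*sin(3*w) - 6*w*cos(w) + 6*w*cos(2*w) + 6*w*cos(3*w) - 2*sin(w) - sin(2*w) + 2*sin(3*w) + 8*cos(w) + 8*cos(2*w)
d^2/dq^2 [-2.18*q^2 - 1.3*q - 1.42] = -4.36000000000000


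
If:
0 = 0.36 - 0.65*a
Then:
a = 0.55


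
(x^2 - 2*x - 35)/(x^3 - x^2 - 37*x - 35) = 1/(x + 1)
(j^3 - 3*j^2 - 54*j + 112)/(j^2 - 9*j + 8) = (j^2 + 5*j - 14)/(j - 1)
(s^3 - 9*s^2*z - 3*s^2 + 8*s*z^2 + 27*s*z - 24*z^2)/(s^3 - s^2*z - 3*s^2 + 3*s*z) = (s - 8*z)/s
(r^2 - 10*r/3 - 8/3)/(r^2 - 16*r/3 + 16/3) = (3*r + 2)/(3*r - 4)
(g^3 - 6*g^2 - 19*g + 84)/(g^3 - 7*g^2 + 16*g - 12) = (g^2 - 3*g - 28)/(g^2 - 4*g + 4)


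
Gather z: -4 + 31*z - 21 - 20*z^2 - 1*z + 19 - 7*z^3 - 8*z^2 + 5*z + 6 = -7*z^3 - 28*z^2 + 35*z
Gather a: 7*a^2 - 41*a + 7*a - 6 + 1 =7*a^2 - 34*a - 5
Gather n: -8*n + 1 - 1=-8*n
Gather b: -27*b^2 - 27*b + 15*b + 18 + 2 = -27*b^2 - 12*b + 20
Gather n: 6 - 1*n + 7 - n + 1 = 14 - 2*n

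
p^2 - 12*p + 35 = (p - 7)*(p - 5)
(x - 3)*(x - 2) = x^2 - 5*x + 6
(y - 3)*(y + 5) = y^2 + 2*y - 15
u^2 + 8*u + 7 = (u + 1)*(u + 7)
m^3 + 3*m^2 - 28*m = m*(m - 4)*(m + 7)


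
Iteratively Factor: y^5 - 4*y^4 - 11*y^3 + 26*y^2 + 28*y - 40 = (y + 2)*(y^4 - 6*y^3 + y^2 + 24*y - 20) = (y - 5)*(y + 2)*(y^3 - y^2 - 4*y + 4) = (y - 5)*(y - 2)*(y + 2)*(y^2 + y - 2) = (y - 5)*(y - 2)*(y + 2)^2*(y - 1)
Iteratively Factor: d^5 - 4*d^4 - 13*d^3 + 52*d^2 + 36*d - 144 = (d - 3)*(d^4 - d^3 - 16*d^2 + 4*d + 48) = (d - 3)*(d + 3)*(d^3 - 4*d^2 - 4*d + 16) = (d - 3)*(d - 2)*(d + 3)*(d^2 - 2*d - 8) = (d - 4)*(d - 3)*(d - 2)*(d + 3)*(d + 2)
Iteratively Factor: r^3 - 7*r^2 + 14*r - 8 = (r - 2)*(r^2 - 5*r + 4) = (r - 2)*(r - 1)*(r - 4)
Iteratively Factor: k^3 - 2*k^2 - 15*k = (k - 5)*(k^2 + 3*k) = (k - 5)*(k + 3)*(k)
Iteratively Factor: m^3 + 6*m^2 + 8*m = (m + 2)*(m^2 + 4*m) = (m + 2)*(m + 4)*(m)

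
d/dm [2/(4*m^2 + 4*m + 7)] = 8*(-2*m - 1)/(4*m^2 + 4*m + 7)^2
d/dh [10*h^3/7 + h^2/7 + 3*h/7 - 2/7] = 30*h^2/7 + 2*h/7 + 3/7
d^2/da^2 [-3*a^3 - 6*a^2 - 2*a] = -18*a - 12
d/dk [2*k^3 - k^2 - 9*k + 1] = 6*k^2 - 2*k - 9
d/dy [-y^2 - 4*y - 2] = -2*y - 4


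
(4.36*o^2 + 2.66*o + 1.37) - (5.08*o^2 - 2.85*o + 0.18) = -0.72*o^2 + 5.51*o + 1.19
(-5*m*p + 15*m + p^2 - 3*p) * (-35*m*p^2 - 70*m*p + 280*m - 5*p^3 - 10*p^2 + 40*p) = 175*m^2*p^3 - 175*m^2*p^2 - 2450*m^2*p + 4200*m^2 - 10*m*p^4 + 10*m*p^3 + 140*m*p^2 - 240*m*p - 5*p^5 + 5*p^4 + 70*p^3 - 120*p^2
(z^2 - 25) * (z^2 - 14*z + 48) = z^4 - 14*z^3 + 23*z^2 + 350*z - 1200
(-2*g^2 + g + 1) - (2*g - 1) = -2*g^2 - g + 2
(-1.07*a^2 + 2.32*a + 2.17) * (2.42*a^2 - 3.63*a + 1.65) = -2.5894*a^4 + 9.4985*a^3 - 4.9357*a^2 - 4.0491*a + 3.5805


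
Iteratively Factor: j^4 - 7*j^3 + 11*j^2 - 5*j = (j - 1)*(j^3 - 6*j^2 + 5*j) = j*(j - 1)*(j^2 - 6*j + 5) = j*(j - 5)*(j - 1)*(j - 1)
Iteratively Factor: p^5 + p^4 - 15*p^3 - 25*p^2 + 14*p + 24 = (p + 3)*(p^4 - 2*p^3 - 9*p^2 + 2*p + 8) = (p + 2)*(p + 3)*(p^3 - 4*p^2 - p + 4) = (p + 1)*(p + 2)*(p + 3)*(p^2 - 5*p + 4) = (p - 1)*(p + 1)*(p + 2)*(p + 3)*(p - 4)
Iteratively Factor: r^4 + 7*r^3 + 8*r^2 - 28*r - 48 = (r + 2)*(r^3 + 5*r^2 - 2*r - 24) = (r + 2)*(r + 3)*(r^2 + 2*r - 8) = (r - 2)*(r + 2)*(r + 3)*(r + 4)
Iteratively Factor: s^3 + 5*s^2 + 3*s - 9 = (s - 1)*(s^2 + 6*s + 9) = (s - 1)*(s + 3)*(s + 3)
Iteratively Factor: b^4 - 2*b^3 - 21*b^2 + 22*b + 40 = (b + 4)*(b^3 - 6*b^2 + 3*b + 10) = (b - 2)*(b + 4)*(b^2 - 4*b - 5) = (b - 5)*(b - 2)*(b + 4)*(b + 1)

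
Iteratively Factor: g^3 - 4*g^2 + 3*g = (g - 1)*(g^2 - 3*g) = g*(g - 1)*(g - 3)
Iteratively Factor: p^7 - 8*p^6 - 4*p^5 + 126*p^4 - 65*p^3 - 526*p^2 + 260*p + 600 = (p - 2)*(p^6 - 6*p^5 - 16*p^4 + 94*p^3 + 123*p^2 - 280*p - 300) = (p - 2)^2*(p^5 - 4*p^4 - 24*p^3 + 46*p^2 + 215*p + 150) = (p - 2)^2*(p + 3)*(p^4 - 7*p^3 - 3*p^2 + 55*p + 50) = (p - 2)^2*(p + 2)*(p + 3)*(p^3 - 9*p^2 + 15*p + 25) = (p - 2)^2*(p + 1)*(p + 2)*(p + 3)*(p^2 - 10*p + 25) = (p - 5)*(p - 2)^2*(p + 1)*(p + 2)*(p + 3)*(p - 5)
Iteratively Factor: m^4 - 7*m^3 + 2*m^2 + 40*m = (m - 5)*(m^3 - 2*m^2 - 8*m) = m*(m - 5)*(m^2 - 2*m - 8) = m*(m - 5)*(m - 4)*(m + 2)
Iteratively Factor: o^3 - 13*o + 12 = (o - 1)*(o^2 + o - 12) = (o - 3)*(o - 1)*(o + 4)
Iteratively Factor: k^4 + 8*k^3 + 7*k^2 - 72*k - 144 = (k + 4)*(k^3 + 4*k^2 - 9*k - 36) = (k + 4)^2*(k^2 - 9) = (k + 3)*(k + 4)^2*(k - 3)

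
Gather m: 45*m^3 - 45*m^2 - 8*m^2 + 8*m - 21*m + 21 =45*m^3 - 53*m^2 - 13*m + 21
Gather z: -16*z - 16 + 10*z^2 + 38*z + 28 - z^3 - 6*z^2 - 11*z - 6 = -z^3 + 4*z^2 + 11*z + 6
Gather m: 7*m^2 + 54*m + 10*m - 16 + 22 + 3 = 7*m^2 + 64*m + 9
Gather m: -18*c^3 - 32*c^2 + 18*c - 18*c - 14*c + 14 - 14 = -18*c^3 - 32*c^2 - 14*c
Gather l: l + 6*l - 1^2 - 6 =7*l - 7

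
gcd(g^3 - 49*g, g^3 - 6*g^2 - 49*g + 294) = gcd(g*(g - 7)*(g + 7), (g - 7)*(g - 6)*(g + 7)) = g^2 - 49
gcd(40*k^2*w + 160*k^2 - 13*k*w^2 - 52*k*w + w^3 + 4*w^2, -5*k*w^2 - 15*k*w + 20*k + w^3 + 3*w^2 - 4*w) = -5*k*w - 20*k + w^2 + 4*w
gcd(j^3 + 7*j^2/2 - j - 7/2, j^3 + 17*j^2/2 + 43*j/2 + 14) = j^2 + 9*j/2 + 7/2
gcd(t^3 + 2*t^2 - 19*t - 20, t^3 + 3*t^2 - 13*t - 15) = t^2 + 6*t + 5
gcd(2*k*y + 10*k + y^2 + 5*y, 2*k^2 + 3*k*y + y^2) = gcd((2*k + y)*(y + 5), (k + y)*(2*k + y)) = 2*k + y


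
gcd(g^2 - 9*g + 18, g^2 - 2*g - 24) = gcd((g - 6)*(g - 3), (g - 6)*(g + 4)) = g - 6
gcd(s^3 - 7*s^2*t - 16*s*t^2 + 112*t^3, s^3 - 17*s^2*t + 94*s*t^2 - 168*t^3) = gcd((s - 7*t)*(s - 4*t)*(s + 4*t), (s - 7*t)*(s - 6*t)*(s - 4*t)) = s^2 - 11*s*t + 28*t^2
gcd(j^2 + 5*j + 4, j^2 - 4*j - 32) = j + 4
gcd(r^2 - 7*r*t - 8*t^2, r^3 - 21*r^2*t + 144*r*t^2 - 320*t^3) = r - 8*t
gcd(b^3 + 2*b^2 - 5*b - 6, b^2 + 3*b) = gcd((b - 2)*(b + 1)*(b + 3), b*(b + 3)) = b + 3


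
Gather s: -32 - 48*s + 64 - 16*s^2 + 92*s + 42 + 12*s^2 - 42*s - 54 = -4*s^2 + 2*s + 20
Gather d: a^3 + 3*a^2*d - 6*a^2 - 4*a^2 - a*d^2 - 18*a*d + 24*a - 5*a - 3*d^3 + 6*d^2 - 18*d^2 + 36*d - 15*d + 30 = a^3 - 10*a^2 + 19*a - 3*d^3 + d^2*(-a - 12) + d*(3*a^2 - 18*a + 21) + 30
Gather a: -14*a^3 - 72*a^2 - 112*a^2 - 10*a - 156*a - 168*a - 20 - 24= -14*a^3 - 184*a^2 - 334*a - 44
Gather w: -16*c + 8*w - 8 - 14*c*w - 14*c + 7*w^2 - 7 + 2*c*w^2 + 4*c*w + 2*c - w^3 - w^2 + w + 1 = -28*c - w^3 + w^2*(2*c + 6) + w*(9 - 10*c) - 14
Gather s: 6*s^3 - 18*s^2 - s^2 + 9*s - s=6*s^3 - 19*s^2 + 8*s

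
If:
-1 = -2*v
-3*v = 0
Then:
No Solution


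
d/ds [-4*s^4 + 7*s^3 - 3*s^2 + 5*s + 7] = -16*s^3 + 21*s^2 - 6*s + 5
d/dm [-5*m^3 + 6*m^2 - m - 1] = -15*m^2 + 12*m - 1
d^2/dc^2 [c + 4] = 0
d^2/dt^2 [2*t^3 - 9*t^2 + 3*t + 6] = 12*t - 18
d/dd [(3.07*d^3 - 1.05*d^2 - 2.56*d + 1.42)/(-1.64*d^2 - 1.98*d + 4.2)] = (-5.0348*d^4 - 12.1572*d^3 + 36.5626*d^2 - 4.1624*d - 7.9404)/(2.6896*d^4 + 6.4944*d^3 - 9.8556*d^2 - 16.632*d + 17.64)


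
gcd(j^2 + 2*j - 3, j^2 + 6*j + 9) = j + 3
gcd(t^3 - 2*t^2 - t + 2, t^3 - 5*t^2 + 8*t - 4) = t^2 - 3*t + 2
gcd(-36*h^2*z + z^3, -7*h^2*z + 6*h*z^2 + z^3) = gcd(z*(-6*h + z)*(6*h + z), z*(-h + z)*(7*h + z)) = z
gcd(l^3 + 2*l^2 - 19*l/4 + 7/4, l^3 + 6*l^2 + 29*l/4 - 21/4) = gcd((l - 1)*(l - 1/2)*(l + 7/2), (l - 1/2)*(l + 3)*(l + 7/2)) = l^2 + 3*l - 7/4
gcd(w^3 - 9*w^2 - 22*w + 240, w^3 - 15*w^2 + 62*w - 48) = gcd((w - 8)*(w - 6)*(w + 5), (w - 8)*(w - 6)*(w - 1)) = w^2 - 14*w + 48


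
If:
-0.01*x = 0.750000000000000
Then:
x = -75.00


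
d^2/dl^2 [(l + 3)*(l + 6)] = 2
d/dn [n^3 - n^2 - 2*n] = 3*n^2 - 2*n - 2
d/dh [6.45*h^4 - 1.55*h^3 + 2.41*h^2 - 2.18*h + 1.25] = 25.8*h^3 - 4.65*h^2 + 4.82*h - 2.18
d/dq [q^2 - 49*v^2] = 2*q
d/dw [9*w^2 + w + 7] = 18*w + 1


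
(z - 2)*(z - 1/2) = z^2 - 5*z/2 + 1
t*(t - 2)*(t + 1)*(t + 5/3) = t^4 + 2*t^3/3 - 11*t^2/3 - 10*t/3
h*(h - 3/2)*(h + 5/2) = h^3 + h^2 - 15*h/4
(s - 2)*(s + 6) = s^2 + 4*s - 12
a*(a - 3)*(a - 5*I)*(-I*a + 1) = -I*a^4 - 4*a^3 + 3*I*a^3 + 12*a^2 - 5*I*a^2 + 15*I*a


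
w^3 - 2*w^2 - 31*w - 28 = (w - 7)*(w + 1)*(w + 4)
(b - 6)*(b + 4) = b^2 - 2*b - 24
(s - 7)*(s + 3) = s^2 - 4*s - 21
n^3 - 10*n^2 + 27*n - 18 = (n - 6)*(n - 3)*(n - 1)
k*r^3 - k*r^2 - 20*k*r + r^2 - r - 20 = (r - 5)*(r + 4)*(k*r + 1)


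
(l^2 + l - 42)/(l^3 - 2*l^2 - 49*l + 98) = (l - 6)/(l^2 - 9*l + 14)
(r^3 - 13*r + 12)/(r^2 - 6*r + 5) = (r^2 + r - 12)/(r - 5)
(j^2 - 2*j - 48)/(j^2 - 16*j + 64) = (j + 6)/(j - 8)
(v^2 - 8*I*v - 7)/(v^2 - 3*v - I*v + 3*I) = (v - 7*I)/(v - 3)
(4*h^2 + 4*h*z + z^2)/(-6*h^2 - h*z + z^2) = (2*h + z)/(-3*h + z)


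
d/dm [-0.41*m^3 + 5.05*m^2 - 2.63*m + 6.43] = -1.23*m^2 + 10.1*m - 2.63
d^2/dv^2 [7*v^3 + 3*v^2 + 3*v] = 42*v + 6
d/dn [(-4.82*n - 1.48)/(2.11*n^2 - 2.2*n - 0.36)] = (10.1702*n^2 + 6.2456*n - 1.5208)/(4.4521*n^4 - 9.284*n^3 + 3.3208*n^2 + 1.584*n + 0.1296)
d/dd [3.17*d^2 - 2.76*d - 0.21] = 6.34*d - 2.76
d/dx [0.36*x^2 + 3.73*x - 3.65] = 0.72*x + 3.73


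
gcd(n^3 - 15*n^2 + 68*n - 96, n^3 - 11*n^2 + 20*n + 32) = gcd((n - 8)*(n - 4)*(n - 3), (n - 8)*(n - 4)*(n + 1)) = n^2 - 12*n + 32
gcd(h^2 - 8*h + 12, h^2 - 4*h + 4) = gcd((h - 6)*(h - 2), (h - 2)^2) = h - 2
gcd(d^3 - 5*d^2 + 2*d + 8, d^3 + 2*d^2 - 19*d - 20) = d^2 - 3*d - 4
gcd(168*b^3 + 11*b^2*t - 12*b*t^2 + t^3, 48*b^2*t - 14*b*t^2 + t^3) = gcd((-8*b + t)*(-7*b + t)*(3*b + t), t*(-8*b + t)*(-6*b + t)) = -8*b + t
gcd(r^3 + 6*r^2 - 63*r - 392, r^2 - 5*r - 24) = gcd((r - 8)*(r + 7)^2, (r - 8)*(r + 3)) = r - 8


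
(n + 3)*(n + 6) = n^2 + 9*n + 18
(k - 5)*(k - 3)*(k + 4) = k^3 - 4*k^2 - 17*k + 60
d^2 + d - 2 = (d - 1)*(d + 2)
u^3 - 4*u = u*(u - 2)*(u + 2)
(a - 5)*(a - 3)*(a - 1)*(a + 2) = a^4 - 7*a^3 + 5*a^2 + 31*a - 30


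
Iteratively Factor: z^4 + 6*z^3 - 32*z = (z)*(z^3 + 6*z^2 - 32) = z*(z + 4)*(z^2 + 2*z - 8) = z*(z - 2)*(z + 4)*(z + 4)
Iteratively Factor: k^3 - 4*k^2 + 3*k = (k - 3)*(k^2 - k) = (k - 3)*(k - 1)*(k)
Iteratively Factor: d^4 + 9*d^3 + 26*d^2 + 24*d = (d + 2)*(d^3 + 7*d^2 + 12*d) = (d + 2)*(d + 4)*(d^2 + 3*d) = (d + 2)*(d + 3)*(d + 4)*(d)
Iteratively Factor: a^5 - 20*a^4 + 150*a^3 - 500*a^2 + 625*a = (a - 5)*(a^4 - 15*a^3 + 75*a^2 - 125*a) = (a - 5)^2*(a^3 - 10*a^2 + 25*a) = a*(a - 5)^2*(a^2 - 10*a + 25) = a*(a - 5)^3*(a - 5)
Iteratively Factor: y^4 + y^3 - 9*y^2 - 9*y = (y + 3)*(y^3 - 2*y^2 - 3*y) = y*(y + 3)*(y^2 - 2*y - 3) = y*(y + 1)*(y + 3)*(y - 3)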